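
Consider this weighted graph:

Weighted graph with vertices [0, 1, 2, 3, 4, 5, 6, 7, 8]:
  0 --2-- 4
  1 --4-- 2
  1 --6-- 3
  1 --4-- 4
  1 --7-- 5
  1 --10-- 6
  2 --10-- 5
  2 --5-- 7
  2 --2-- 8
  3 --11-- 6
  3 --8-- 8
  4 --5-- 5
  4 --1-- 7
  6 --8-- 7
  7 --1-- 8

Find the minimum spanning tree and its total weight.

Applying Kruskal's algorithm (sort edges by weight, add if no cycle):
  Add (4,7) w=1
  Add (7,8) w=1
  Add (0,4) w=2
  Add (2,8) w=2
  Add (1,4) w=4
  Skip (1,2) w=4 (creates cycle)
  Skip (2,7) w=5 (creates cycle)
  Add (4,5) w=5
  Add (1,3) w=6
  Skip (1,5) w=7 (creates cycle)
  Skip (3,8) w=8 (creates cycle)
  Add (6,7) w=8
  Skip (1,6) w=10 (creates cycle)
  Skip (2,5) w=10 (creates cycle)
  Skip (3,6) w=11 (creates cycle)
MST weight = 29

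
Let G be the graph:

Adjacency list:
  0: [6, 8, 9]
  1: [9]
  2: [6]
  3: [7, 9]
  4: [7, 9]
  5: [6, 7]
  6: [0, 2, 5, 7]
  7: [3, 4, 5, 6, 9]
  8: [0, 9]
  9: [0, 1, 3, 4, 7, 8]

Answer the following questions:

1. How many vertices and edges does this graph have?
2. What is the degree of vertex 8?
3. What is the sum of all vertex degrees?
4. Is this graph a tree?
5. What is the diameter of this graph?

Count: 10 vertices, 14 edges.
Vertex 8 has neighbors [0, 9], degree = 2.
Handshaking lemma: 2 * 14 = 28.
A tree on 10 vertices has 9 edges. This graph has 14 edges (5 extra). Not a tree.
Diameter (longest shortest path) = 4.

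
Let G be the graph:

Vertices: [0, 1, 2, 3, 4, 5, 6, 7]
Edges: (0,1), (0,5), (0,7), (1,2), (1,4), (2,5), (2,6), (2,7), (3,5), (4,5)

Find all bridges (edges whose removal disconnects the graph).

A bridge is an edge whose removal increases the number of connected components.
Bridges found: (2,6), (3,5)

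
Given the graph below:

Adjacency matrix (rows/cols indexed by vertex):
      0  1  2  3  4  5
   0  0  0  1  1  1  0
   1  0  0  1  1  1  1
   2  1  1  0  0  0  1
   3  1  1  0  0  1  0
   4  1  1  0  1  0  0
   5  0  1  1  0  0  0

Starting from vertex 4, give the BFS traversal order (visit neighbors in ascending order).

BFS from vertex 4 (neighbors processed in ascending order):
Visit order: 4, 0, 1, 3, 2, 5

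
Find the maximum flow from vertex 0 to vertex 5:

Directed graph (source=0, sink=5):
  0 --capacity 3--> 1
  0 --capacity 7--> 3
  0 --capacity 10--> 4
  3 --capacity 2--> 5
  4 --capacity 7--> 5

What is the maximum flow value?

Computing max flow:
  Flow on (0->3): 2/7
  Flow on (0->4): 7/10
  Flow on (3->5): 2/2
  Flow on (4->5): 7/7
Maximum flow = 9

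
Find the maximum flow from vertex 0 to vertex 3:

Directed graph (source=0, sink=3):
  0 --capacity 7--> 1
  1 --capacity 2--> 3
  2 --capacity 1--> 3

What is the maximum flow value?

Computing max flow:
  Flow on (0->1): 2/7
  Flow on (1->3): 2/2
Maximum flow = 2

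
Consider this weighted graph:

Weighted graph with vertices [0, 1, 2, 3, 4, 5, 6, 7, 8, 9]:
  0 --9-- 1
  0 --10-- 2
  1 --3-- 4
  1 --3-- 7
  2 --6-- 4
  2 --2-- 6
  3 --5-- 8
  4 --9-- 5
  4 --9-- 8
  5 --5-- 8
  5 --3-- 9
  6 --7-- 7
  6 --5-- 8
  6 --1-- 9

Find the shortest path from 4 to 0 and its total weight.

Using Dijkstra's algorithm from vertex 4:
Shortest path: 4 -> 1 -> 0
Total weight: 3 + 9 = 12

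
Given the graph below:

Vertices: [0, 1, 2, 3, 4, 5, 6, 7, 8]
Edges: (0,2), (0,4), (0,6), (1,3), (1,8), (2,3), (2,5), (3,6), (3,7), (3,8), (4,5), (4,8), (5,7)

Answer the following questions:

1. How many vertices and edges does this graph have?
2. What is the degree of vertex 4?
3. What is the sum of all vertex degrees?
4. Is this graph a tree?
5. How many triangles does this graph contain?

Count: 9 vertices, 13 edges.
Vertex 4 has neighbors [0, 5, 8], degree = 3.
Handshaking lemma: 2 * 13 = 26.
A tree on 9 vertices has 8 edges. This graph has 13 edges (5 extra). Not a tree.
Number of triangles = 1.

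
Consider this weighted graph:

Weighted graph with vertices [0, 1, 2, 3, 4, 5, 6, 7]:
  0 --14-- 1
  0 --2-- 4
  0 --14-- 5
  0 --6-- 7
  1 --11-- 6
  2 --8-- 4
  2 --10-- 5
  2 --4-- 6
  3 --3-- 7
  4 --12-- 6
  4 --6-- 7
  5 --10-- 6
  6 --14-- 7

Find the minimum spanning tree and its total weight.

Applying Kruskal's algorithm (sort edges by weight, add if no cycle):
  Add (0,4) w=2
  Add (3,7) w=3
  Add (2,6) w=4
  Add (0,7) w=6
  Skip (4,7) w=6 (creates cycle)
  Add (2,4) w=8
  Add (2,5) w=10
  Skip (5,6) w=10 (creates cycle)
  Add (1,6) w=11
  Skip (4,6) w=12 (creates cycle)
  Skip (0,5) w=14 (creates cycle)
  Skip (0,1) w=14 (creates cycle)
  Skip (6,7) w=14 (creates cycle)
MST weight = 44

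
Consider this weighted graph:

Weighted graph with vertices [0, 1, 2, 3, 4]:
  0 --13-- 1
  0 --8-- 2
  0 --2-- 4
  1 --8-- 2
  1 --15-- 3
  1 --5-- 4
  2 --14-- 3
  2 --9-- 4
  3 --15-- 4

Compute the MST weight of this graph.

Applying Kruskal's algorithm (sort edges by weight, add if no cycle):
  Add (0,4) w=2
  Add (1,4) w=5
  Add (0,2) w=8
  Skip (1,2) w=8 (creates cycle)
  Skip (2,4) w=9 (creates cycle)
  Skip (0,1) w=13 (creates cycle)
  Add (2,3) w=14
  Skip (1,3) w=15 (creates cycle)
  Skip (3,4) w=15 (creates cycle)
MST weight = 29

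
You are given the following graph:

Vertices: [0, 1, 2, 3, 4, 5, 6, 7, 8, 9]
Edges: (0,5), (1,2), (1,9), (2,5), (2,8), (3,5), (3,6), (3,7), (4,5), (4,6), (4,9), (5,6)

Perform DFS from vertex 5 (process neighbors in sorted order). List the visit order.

DFS from vertex 5 (neighbors processed in ascending order):
Visit order: 5, 0, 2, 1, 9, 4, 6, 3, 7, 8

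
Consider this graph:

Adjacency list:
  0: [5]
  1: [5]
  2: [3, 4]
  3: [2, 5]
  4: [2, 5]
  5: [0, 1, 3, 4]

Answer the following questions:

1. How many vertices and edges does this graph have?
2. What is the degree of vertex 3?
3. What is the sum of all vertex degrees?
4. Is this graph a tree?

Count: 6 vertices, 6 edges.
Vertex 3 has neighbors [2, 5], degree = 2.
Handshaking lemma: 2 * 6 = 12.
A tree on 6 vertices has 5 edges. This graph has 6 edges (1 extra). Not a tree.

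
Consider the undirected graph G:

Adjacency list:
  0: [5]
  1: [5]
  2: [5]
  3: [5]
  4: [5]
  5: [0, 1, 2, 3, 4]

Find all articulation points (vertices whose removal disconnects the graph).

An articulation point is a vertex whose removal disconnects the graph.
Articulation points: [5]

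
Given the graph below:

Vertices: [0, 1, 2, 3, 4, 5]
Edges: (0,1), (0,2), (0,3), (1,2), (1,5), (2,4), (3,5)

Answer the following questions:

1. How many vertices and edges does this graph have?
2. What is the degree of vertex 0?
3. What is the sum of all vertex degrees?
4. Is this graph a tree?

Count: 6 vertices, 7 edges.
Vertex 0 has neighbors [1, 2, 3], degree = 3.
Handshaking lemma: 2 * 7 = 14.
A tree on 6 vertices has 5 edges. This graph has 7 edges (2 extra). Not a tree.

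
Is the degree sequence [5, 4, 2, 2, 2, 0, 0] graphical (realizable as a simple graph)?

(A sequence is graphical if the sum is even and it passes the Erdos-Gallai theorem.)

Sum of degrees = 15. Sum is odd, so the sequence is NOT graphical.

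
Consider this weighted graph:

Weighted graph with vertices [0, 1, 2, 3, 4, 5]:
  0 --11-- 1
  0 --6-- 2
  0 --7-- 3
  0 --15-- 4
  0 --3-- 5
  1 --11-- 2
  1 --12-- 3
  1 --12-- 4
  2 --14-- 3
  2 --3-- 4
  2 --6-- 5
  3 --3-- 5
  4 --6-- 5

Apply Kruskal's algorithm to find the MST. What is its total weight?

Applying Kruskal's algorithm (sort edges by weight, add if no cycle):
  Add (0,5) w=3
  Add (2,4) w=3
  Add (3,5) w=3
  Add (0,2) w=6
  Skip (2,5) w=6 (creates cycle)
  Skip (4,5) w=6 (creates cycle)
  Skip (0,3) w=7 (creates cycle)
  Add (0,1) w=11
  Skip (1,2) w=11 (creates cycle)
  Skip (1,4) w=12 (creates cycle)
  Skip (1,3) w=12 (creates cycle)
  Skip (2,3) w=14 (creates cycle)
  Skip (0,4) w=15 (creates cycle)
MST weight = 26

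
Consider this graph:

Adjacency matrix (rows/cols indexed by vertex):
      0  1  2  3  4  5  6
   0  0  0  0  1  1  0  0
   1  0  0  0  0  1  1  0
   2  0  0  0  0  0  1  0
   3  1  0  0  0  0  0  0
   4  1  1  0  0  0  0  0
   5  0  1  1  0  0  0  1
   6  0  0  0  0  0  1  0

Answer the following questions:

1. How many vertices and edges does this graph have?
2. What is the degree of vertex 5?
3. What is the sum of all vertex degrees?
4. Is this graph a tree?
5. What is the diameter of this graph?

Count: 7 vertices, 6 edges.
Vertex 5 has neighbors [1, 2, 6], degree = 3.
Handshaking lemma: 2 * 6 = 12.
A graph is a tree iff it is connected and has exactly n-1 edges. This graph is connected (all 7 vertices in one component) and has 7-1 = 6 edges. It is a tree.
Diameter (longest shortest path) = 5.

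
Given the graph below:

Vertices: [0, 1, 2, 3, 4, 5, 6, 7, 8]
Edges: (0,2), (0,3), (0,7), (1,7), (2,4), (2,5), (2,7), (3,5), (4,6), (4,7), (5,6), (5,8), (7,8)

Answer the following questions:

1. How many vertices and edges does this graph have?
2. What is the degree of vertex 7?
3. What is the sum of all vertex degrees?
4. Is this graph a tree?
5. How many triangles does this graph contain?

Count: 9 vertices, 13 edges.
Vertex 7 has neighbors [0, 1, 2, 4, 8], degree = 5.
Handshaking lemma: 2 * 13 = 26.
A tree on 9 vertices has 8 edges. This graph has 13 edges (5 extra). Not a tree.
Number of triangles = 2.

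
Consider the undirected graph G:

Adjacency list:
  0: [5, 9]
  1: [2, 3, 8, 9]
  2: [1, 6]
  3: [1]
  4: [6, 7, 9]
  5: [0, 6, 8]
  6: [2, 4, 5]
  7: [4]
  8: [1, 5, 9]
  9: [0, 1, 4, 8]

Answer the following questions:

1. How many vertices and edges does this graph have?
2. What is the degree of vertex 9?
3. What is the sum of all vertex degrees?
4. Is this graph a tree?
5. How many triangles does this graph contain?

Count: 10 vertices, 13 edges.
Vertex 9 has neighbors [0, 1, 4, 8], degree = 4.
Handshaking lemma: 2 * 13 = 26.
A tree on 10 vertices has 9 edges. This graph has 13 edges (4 extra). Not a tree.
Number of triangles = 1.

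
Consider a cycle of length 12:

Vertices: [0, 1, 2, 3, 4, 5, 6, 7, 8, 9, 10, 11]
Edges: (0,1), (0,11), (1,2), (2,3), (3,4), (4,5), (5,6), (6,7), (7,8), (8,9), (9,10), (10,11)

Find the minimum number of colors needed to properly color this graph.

This is an even cycle (C_12). Even cycles are bipartite.
Chromatic number = 2.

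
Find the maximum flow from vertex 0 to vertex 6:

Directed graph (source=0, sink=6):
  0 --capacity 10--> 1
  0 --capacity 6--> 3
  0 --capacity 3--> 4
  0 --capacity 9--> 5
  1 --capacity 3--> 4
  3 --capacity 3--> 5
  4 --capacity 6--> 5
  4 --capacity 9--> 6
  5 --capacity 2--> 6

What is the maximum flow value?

Computing max flow:
  Flow on (0->1): 3/10
  Flow on (0->3): 2/6
  Flow on (0->4): 3/3
  Flow on (1->4): 3/3
  Flow on (3->5): 2/3
  Flow on (4->6): 6/9
  Flow on (5->6): 2/2
Maximum flow = 8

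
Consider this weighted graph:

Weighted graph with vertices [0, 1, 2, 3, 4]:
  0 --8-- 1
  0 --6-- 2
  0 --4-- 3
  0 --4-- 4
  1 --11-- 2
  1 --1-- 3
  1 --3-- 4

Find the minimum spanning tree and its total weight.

Applying Kruskal's algorithm (sort edges by weight, add if no cycle):
  Add (1,3) w=1
  Add (1,4) w=3
  Add (0,3) w=4
  Skip (0,4) w=4 (creates cycle)
  Add (0,2) w=6
  Skip (0,1) w=8 (creates cycle)
  Skip (1,2) w=11 (creates cycle)
MST weight = 14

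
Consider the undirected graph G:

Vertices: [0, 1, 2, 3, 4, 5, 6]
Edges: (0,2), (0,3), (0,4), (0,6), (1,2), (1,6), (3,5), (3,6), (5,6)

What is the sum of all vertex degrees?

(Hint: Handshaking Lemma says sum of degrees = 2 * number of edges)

Count edges: 9 edges.
By Handshaking Lemma: sum of degrees = 2 * 9 = 18.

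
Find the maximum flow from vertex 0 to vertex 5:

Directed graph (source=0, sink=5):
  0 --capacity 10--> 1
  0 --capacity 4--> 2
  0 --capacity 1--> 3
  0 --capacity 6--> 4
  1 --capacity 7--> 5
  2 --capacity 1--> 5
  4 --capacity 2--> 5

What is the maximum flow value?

Computing max flow:
  Flow on (0->1): 7/10
  Flow on (0->2): 1/4
  Flow on (0->4): 2/6
  Flow on (1->5): 7/7
  Flow on (2->5): 1/1
  Flow on (4->5): 2/2
Maximum flow = 10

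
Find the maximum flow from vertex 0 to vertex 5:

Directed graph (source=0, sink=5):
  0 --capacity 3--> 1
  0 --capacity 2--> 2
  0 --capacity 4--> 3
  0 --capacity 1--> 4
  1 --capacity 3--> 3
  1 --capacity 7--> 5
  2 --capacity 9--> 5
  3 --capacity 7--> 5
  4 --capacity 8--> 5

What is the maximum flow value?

Computing max flow:
  Flow on (0->1): 3/3
  Flow on (0->2): 2/2
  Flow on (0->3): 4/4
  Flow on (0->4): 1/1
  Flow on (1->5): 3/7
  Flow on (2->5): 2/9
  Flow on (3->5): 4/7
  Flow on (4->5): 1/8
Maximum flow = 10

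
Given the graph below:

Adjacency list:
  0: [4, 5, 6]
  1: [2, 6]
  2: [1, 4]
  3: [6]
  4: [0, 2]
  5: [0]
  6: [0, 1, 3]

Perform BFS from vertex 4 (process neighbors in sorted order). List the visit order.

BFS from vertex 4 (neighbors processed in ascending order):
Visit order: 4, 0, 2, 5, 6, 1, 3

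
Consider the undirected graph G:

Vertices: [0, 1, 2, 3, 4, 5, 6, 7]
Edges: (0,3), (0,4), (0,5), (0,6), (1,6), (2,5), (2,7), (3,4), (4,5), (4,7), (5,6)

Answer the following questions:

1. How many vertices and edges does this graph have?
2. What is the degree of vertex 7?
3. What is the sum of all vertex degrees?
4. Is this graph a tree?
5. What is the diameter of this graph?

Count: 8 vertices, 11 edges.
Vertex 7 has neighbors [2, 4], degree = 2.
Handshaking lemma: 2 * 11 = 22.
A tree on 8 vertices has 7 edges. This graph has 11 edges (4 extra). Not a tree.
Diameter (longest shortest path) = 4.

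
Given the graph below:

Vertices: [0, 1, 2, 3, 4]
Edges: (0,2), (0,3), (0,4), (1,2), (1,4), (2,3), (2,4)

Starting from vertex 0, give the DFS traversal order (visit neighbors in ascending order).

DFS from vertex 0 (neighbors processed in ascending order):
Visit order: 0, 2, 1, 4, 3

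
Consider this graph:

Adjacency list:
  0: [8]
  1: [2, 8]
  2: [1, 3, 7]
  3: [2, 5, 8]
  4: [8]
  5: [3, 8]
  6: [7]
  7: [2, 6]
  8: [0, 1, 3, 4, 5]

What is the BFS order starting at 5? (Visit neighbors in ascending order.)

BFS from vertex 5 (neighbors processed in ascending order):
Visit order: 5, 3, 8, 2, 0, 1, 4, 7, 6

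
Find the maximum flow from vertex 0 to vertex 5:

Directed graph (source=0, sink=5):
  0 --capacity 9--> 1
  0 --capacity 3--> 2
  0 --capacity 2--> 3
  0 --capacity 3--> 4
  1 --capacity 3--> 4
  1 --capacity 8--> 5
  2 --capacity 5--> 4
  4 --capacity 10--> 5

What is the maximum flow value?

Computing max flow:
  Flow on (0->1): 9/9
  Flow on (0->2): 3/3
  Flow on (0->4): 3/3
  Flow on (1->4): 1/3
  Flow on (1->5): 8/8
  Flow on (2->4): 3/5
  Flow on (4->5): 7/10
Maximum flow = 15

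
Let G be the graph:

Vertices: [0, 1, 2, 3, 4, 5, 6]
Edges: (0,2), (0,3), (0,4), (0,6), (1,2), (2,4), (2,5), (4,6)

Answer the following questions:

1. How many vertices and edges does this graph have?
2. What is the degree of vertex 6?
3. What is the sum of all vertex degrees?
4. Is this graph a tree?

Count: 7 vertices, 8 edges.
Vertex 6 has neighbors [0, 4], degree = 2.
Handshaking lemma: 2 * 8 = 16.
A tree on 7 vertices has 6 edges. This graph has 8 edges (2 extra). Not a tree.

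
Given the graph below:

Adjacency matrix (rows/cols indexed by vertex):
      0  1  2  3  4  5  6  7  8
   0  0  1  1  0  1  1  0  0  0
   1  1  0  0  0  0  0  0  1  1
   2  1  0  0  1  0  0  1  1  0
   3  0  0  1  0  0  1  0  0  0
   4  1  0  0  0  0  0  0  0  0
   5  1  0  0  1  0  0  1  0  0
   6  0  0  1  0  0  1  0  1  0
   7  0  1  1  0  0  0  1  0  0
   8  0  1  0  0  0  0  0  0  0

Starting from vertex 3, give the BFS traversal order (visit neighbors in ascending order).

BFS from vertex 3 (neighbors processed in ascending order):
Visit order: 3, 2, 5, 0, 6, 7, 1, 4, 8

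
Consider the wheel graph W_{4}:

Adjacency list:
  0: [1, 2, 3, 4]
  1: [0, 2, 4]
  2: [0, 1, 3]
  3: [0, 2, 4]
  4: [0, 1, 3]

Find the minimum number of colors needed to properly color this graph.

W_{4} = C_{4} plus a hub adjacent to every cycle vertex.
The outer cycle needs 2 colors (even cycle); the hub is adjacent to all of them so needs a fresh color.
Chromatic number = 2 + 1 = 3.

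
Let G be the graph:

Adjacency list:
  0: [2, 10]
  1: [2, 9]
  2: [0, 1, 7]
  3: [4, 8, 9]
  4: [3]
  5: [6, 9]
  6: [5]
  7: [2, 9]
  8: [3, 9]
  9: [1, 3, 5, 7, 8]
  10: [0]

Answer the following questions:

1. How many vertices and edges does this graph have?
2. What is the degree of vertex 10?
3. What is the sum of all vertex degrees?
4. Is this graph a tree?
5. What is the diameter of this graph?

Count: 11 vertices, 12 edges.
Vertex 10 has neighbors [0], degree = 1.
Handshaking lemma: 2 * 12 = 24.
A tree on 11 vertices has 10 edges. This graph has 12 edges (2 extra). Not a tree.
Diameter (longest shortest path) = 6.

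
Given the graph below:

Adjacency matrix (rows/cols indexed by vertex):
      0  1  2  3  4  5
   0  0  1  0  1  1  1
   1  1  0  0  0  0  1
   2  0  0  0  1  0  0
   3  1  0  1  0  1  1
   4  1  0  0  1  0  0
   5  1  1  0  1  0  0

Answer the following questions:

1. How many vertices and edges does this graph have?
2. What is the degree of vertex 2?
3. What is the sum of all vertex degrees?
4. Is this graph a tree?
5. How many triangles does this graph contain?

Count: 6 vertices, 8 edges.
Vertex 2 has neighbors [3], degree = 1.
Handshaking lemma: 2 * 8 = 16.
A tree on 6 vertices has 5 edges. This graph has 8 edges (3 extra). Not a tree.
Number of triangles = 3.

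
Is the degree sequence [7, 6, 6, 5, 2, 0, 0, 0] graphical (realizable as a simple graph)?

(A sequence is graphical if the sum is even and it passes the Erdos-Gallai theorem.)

Sum of degrees = 26. Sum is even but fails Erdos-Gallai. The sequence is NOT graphical.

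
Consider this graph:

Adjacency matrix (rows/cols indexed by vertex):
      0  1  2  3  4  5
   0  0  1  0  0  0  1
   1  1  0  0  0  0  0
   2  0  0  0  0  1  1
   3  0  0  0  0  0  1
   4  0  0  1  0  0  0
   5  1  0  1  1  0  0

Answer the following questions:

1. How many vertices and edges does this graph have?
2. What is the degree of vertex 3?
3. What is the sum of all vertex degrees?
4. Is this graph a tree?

Count: 6 vertices, 5 edges.
Vertex 3 has neighbors [5], degree = 1.
Handshaking lemma: 2 * 5 = 10.
A graph is a tree iff it is connected and has exactly n-1 edges. This graph is connected (all 6 vertices in one component) and has 6-1 = 5 edges. It is a tree.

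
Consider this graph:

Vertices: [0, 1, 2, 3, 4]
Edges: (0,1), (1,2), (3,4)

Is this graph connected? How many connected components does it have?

Checking connectivity: the graph has 2 connected component(s).
Components: [[0, 1, 2], [3, 4]]. The graph is NOT connected.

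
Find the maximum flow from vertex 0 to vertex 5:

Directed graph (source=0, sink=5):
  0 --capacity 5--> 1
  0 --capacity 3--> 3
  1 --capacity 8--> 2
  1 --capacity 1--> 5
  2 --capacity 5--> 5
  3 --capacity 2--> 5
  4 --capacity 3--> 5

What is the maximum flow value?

Computing max flow:
  Flow on (0->1): 5/5
  Flow on (0->3): 2/3
  Flow on (1->2): 4/8
  Flow on (1->5): 1/1
  Flow on (2->5): 4/5
  Flow on (3->5): 2/2
Maximum flow = 7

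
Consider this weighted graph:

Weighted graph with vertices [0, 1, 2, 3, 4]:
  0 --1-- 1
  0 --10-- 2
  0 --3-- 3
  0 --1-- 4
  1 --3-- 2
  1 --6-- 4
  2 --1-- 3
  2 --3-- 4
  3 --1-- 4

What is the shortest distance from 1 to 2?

Using Dijkstra's algorithm from vertex 1:
Shortest path: 1 -> 2
Total weight: 3 = 3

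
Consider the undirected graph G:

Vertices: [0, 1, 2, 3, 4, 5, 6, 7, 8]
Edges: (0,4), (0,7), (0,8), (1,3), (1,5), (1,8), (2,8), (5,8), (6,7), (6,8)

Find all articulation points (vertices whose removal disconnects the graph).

An articulation point is a vertex whose removal disconnects the graph.
Articulation points: [0, 1, 8]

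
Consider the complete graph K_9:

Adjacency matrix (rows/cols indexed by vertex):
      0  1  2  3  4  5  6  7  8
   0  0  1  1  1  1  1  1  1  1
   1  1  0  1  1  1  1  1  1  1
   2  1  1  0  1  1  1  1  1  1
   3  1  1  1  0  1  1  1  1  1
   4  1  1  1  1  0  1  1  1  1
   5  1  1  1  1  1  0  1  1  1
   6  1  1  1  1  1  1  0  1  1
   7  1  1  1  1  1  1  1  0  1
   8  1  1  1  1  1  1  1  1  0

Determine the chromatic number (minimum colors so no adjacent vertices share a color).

In K_9, every vertex is adjacent to every other vertex.
Each vertex needs a unique color.
Chromatic number = 9.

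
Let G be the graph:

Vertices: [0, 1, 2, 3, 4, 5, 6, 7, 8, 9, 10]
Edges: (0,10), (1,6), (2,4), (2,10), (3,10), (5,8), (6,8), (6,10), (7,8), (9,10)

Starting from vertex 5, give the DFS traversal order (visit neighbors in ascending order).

DFS from vertex 5 (neighbors processed in ascending order):
Visit order: 5, 8, 6, 1, 10, 0, 2, 4, 3, 9, 7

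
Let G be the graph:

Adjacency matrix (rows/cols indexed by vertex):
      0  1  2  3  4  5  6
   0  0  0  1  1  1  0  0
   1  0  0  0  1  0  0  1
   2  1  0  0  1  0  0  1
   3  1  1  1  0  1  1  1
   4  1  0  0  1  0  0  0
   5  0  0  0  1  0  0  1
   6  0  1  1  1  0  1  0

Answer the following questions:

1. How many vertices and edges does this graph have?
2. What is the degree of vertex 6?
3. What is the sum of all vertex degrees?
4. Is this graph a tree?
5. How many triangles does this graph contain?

Count: 7 vertices, 11 edges.
Vertex 6 has neighbors [1, 2, 3, 5], degree = 4.
Handshaking lemma: 2 * 11 = 22.
A tree on 7 vertices has 6 edges. This graph has 11 edges (5 extra). Not a tree.
Number of triangles = 5.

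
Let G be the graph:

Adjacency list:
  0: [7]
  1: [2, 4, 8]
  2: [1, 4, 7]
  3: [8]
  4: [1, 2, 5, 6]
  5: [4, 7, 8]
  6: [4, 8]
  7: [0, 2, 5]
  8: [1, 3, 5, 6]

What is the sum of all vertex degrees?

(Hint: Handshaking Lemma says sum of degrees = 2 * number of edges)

Count edges: 12 edges.
By Handshaking Lemma: sum of degrees = 2 * 12 = 24.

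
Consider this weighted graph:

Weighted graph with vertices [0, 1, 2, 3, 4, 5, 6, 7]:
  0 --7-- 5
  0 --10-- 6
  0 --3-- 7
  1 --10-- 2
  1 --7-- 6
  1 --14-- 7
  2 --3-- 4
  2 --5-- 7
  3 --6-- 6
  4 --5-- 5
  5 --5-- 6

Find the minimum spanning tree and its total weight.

Applying Kruskal's algorithm (sort edges by weight, add if no cycle):
  Add (0,7) w=3
  Add (2,4) w=3
  Add (2,7) w=5
  Add (4,5) w=5
  Add (5,6) w=5
  Add (3,6) w=6
  Skip (0,5) w=7 (creates cycle)
  Add (1,6) w=7
  Skip (0,6) w=10 (creates cycle)
  Skip (1,2) w=10 (creates cycle)
  Skip (1,7) w=14 (creates cycle)
MST weight = 34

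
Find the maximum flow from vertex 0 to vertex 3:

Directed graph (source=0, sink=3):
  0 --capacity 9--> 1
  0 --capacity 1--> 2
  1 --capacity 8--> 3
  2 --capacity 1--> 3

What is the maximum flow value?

Computing max flow:
  Flow on (0->1): 8/9
  Flow on (0->2): 1/1
  Flow on (1->3): 8/8
  Flow on (2->3): 1/1
Maximum flow = 9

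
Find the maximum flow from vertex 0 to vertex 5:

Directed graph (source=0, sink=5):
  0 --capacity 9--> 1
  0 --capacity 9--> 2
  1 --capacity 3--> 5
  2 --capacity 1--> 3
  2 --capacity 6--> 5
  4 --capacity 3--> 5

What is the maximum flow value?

Computing max flow:
  Flow on (0->1): 3/9
  Flow on (0->2): 6/9
  Flow on (1->5): 3/3
  Flow on (2->5): 6/6
Maximum flow = 9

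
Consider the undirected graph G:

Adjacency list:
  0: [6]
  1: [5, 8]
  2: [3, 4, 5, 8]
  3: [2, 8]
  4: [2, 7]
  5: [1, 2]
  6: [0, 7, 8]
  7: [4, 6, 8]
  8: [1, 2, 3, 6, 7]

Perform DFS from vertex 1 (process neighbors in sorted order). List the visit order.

DFS from vertex 1 (neighbors processed in ascending order):
Visit order: 1, 5, 2, 3, 8, 6, 0, 7, 4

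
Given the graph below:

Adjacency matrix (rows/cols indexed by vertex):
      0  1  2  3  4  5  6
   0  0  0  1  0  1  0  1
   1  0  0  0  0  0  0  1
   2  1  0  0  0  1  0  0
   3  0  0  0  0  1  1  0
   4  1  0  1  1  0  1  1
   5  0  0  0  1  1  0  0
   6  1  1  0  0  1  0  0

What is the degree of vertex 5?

Vertex 5 has neighbors [3, 4], so deg(5) = 2.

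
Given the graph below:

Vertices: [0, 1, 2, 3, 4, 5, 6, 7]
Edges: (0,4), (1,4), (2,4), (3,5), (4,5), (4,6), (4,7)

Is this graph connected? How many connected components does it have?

Checking connectivity: the graph has 1 connected component(s).
All vertices are reachable from each other. The graph IS connected.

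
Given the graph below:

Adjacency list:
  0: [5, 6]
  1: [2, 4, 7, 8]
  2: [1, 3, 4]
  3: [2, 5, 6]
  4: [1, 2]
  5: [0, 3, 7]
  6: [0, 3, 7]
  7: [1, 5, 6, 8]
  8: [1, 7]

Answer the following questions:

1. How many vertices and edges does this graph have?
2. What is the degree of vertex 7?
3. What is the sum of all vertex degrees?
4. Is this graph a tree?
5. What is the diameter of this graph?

Count: 9 vertices, 13 edges.
Vertex 7 has neighbors [1, 5, 6, 8], degree = 4.
Handshaking lemma: 2 * 13 = 26.
A tree on 9 vertices has 8 edges. This graph has 13 edges (5 extra). Not a tree.
Diameter (longest shortest path) = 4.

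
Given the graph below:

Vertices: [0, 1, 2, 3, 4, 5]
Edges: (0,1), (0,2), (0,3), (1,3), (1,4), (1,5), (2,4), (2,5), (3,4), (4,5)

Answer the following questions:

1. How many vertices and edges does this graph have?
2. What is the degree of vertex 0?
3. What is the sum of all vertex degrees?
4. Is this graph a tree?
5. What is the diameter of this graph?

Count: 6 vertices, 10 edges.
Vertex 0 has neighbors [1, 2, 3], degree = 3.
Handshaking lemma: 2 * 10 = 20.
A tree on 6 vertices has 5 edges. This graph has 10 edges (5 extra). Not a tree.
Diameter (longest shortest path) = 2.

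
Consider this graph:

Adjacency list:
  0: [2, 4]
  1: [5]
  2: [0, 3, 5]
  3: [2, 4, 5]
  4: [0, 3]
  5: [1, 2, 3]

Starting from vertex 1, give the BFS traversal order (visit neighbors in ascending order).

BFS from vertex 1 (neighbors processed in ascending order):
Visit order: 1, 5, 2, 3, 0, 4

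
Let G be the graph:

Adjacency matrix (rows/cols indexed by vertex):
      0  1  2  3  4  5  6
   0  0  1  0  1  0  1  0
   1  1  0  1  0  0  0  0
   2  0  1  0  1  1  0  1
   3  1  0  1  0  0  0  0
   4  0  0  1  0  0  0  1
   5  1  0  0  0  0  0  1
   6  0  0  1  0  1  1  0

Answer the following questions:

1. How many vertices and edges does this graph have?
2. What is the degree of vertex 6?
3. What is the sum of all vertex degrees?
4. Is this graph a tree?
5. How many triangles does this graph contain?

Count: 7 vertices, 9 edges.
Vertex 6 has neighbors [2, 4, 5], degree = 3.
Handshaking lemma: 2 * 9 = 18.
A tree on 7 vertices has 6 edges. This graph has 9 edges (3 extra). Not a tree.
Number of triangles = 1.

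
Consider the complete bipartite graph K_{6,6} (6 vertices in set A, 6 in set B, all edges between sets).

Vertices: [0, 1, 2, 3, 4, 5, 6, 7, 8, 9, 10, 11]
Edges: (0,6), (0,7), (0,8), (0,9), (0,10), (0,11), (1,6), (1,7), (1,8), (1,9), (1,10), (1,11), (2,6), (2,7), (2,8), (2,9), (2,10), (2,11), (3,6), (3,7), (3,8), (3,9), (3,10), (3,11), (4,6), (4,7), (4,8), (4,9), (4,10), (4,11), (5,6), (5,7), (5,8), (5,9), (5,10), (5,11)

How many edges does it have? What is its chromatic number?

K_{6,6} has 6 * 6 = 36 edges.
Bipartite graphs have chromatic number 2 (color each partition differently).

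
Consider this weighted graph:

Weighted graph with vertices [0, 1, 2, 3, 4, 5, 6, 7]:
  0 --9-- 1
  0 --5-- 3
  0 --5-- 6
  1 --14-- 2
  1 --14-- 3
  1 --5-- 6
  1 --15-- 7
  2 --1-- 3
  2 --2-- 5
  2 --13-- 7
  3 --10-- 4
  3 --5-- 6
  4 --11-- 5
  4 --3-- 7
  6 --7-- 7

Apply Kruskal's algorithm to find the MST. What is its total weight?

Applying Kruskal's algorithm (sort edges by weight, add if no cycle):
  Add (2,3) w=1
  Add (2,5) w=2
  Add (4,7) w=3
  Add (0,3) w=5
  Add (0,6) w=5
  Add (1,6) w=5
  Skip (3,6) w=5 (creates cycle)
  Add (6,7) w=7
  Skip (0,1) w=9 (creates cycle)
  Skip (3,4) w=10 (creates cycle)
  Skip (4,5) w=11 (creates cycle)
  Skip (2,7) w=13 (creates cycle)
  Skip (1,3) w=14 (creates cycle)
  Skip (1,2) w=14 (creates cycle)
  Skip (1,7) w=15 (creates cycle)
MST weight = 28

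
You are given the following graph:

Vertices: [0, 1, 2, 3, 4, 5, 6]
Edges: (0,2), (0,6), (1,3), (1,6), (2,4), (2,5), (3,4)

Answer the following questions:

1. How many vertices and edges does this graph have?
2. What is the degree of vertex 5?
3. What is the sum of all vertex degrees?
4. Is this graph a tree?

Count: 7 vertices, 7 edges.
Vertex 5 has neighbors [2], degree = 1.
Handshaking lemma: 2 * 7 = 14.
A tree on 7 vertices has 6 edges. This graph has 7 edges (1 extra). Not a tree.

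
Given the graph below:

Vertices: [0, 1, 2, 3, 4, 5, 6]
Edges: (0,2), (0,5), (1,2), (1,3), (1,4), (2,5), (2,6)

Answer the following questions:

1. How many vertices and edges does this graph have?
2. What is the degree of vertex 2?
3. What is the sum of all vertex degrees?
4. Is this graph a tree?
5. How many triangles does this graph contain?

Count: 7 vertices, 7 edges.
Vertex 2 has neighbors [0, 1, 5, 6], degree = 4.
Handshaking lemma: 2 * 7 = 14.
A tree on 7 vertices has 6 edges. This graph has 7 edges (1 extra). Not a tree.
Number of triangles = 1.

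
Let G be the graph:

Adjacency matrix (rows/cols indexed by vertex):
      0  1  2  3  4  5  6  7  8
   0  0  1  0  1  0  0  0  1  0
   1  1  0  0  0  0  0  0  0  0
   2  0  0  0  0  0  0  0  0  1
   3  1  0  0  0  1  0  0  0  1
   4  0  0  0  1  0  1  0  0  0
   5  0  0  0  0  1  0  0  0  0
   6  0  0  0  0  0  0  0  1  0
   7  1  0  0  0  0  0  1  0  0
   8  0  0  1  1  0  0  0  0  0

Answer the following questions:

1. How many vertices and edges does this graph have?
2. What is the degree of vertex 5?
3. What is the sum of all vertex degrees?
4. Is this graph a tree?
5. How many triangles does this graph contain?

Count: 9 vertices, 8 edges.
Vertex 5 has neighbors [4], degree = 1.
Handshaking lemma: 2 * 8 = 16.
A graph is a tree iff it is connected and has exactly n-1 edges. This graph is connected (all 9 vertices in one component) and has 9-1 = 8 edges. It is a tree.
Number of triangles = 0.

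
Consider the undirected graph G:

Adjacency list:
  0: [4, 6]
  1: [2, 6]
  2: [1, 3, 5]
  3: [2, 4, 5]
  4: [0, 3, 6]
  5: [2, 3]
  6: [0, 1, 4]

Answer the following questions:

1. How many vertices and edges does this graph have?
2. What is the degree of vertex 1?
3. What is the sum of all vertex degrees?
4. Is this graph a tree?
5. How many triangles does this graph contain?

Count: 7 vertices, 9 edges.
Vertex 1 has neighbors [2, 6], degree = 2.
Handshaking lemma: 2 * 9 = 18.
A tree on 7 vertices has 6 edges. This graph has 9 edges (3 extra). Not a tree.
Number of triangles = 2.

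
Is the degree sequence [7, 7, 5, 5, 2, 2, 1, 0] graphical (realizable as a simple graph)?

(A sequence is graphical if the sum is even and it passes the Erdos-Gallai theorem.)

Sum of degrees = 29. Sum is odd, so the sequence is NOT graphical.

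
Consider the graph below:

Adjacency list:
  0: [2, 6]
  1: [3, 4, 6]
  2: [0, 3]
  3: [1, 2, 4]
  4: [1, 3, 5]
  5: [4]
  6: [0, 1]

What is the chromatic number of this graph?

The graph has a maximum clique of size 3 (lower bound on chromatic number).
A valid 3-coloring: {0: 0, 1: 0, 2: 2, 3: 1, 4: 2, 5: 0, 6: 1}.
Chromatic number = 3.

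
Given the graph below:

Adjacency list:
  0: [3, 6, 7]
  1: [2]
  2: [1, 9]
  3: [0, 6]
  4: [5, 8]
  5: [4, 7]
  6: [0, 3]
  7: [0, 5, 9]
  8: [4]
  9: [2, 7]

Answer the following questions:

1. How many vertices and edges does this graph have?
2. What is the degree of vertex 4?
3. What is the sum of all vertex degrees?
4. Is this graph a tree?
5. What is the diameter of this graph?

Count: 10 vertices, 10 edges.
Vertex 4 has neighbors [5, 8], degree = 2.
Handshaking lemma: 2 * 10 = 20.
A tree on 10 vertices has 9 edges. This graph has 10 edges (1 extra). Not a tree.
Diameter (longest shortest path) = 6.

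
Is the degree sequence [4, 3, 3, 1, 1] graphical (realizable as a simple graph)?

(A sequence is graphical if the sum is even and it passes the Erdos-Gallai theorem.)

Sum of degrees = 12. Sum is even but fails Erdos-Gallai. The sequence is NOT graphical.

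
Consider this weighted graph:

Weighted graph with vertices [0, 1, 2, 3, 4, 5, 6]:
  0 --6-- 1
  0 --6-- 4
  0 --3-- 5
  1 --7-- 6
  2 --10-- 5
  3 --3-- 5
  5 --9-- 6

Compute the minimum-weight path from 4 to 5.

Using Dijkstra's algorithm from vertex 4:
Shortest path: 4 -> 0 -> 5
Total weight: 6 + 3 = 9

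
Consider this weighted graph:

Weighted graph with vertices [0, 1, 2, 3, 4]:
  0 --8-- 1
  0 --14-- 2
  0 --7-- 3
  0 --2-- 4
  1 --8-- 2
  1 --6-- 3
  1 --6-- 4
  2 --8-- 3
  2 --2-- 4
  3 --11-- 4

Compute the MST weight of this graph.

Applying Kruskal's algorithm (sort edges by weight, add if no cycle):
  Add (0,4) w=2
  Add (2,4) w=2
  Add (1,3) w=6
  Add (1,4) w=6
  Skip (0,3) w=7 (creates cycle)
  Skip (0,1) w=8 (creates cycle)
  Skip (1,2) w=8 (creates cycle)
  Skip (2,3) w=8 (creates cycle)
  Skip (3,4) w=11 (creates cycle)
  Skip (0,2) w=14 (creates cycle)
MST weight = 16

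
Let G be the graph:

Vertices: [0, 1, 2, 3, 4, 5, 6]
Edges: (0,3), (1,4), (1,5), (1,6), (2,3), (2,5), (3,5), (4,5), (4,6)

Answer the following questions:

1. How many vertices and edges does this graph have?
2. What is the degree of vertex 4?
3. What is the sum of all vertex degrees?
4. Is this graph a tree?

Count: 7 vertices, 9 edges.
Vertex 4 has neighbors [1, 5, 6], degree = 3.
Handshaking lemma: 2 * 9 = 18.
A tree on 7 vertices has 6 edges. This graph has 9 edges (3 extra). Not a tree.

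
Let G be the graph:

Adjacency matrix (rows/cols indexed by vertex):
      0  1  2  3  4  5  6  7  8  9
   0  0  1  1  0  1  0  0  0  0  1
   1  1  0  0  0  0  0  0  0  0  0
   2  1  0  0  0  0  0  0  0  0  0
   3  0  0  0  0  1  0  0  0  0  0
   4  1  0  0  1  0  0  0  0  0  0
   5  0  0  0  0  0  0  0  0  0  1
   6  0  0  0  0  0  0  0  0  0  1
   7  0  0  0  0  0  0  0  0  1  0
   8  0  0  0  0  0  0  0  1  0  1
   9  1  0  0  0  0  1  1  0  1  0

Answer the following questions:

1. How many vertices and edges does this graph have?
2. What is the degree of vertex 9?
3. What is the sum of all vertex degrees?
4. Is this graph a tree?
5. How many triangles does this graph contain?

Count: 10 vertices, 9 edges.
Vertex 9 has neighbors [0, 5, 6, 8], degree = 4.
Handshaking lemma: 2 * 9 = 18.
A graph is a tree iff it is connected and has exactly n-1 edges. This graph is connected (all 10 vertices in one component) and has 10-1 = 9 edges. It is a tree.
Number of triangles = 0.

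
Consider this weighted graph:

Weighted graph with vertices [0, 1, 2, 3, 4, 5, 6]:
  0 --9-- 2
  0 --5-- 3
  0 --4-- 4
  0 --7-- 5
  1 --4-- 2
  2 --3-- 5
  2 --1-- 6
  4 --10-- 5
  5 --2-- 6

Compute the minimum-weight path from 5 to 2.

Using Dijkstra's algorithm from vertex 5:
Shortest path: 5 -> 2
Total weight: 3 = 3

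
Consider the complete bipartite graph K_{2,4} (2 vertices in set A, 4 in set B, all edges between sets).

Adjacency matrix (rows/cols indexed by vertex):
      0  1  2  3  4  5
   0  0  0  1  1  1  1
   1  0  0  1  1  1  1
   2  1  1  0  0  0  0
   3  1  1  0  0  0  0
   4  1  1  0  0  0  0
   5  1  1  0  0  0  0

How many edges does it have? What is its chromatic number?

K_{2,4} has 2 * 4 = 8 edges.
Bipartite graphs have chromatic number 2 (color each partition differently).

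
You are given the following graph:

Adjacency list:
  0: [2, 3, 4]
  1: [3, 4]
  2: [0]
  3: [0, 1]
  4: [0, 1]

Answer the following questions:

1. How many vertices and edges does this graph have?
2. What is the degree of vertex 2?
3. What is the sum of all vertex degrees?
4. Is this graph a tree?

Count: 5 vertices, 5 edges.
Vertex 2 has neighbors [0], degree = 1.
Handshaking lemma: 2 * 5 = 10.
A tree on 5 vertices has 4 edges. This graph has 5 edges (1 extra). Not a tree.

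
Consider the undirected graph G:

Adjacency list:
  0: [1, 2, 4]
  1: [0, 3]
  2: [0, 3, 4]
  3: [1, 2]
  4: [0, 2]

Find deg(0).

Vertex 0 has neighbors [1, 2, 4], so deg(0) = 3.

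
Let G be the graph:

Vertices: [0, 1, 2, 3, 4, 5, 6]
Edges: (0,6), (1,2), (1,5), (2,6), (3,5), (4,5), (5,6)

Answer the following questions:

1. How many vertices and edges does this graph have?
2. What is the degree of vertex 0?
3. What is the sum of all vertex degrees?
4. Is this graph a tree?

Count: 7 vertices, 7 edges.
Vertex 0 has neighbors [6], degree = 1.
Handshaking lemma: 2 * 7 = 14.
A tree on 7 vertices has 6 edges. This graph has 7 edges (1 extra). Not a tree.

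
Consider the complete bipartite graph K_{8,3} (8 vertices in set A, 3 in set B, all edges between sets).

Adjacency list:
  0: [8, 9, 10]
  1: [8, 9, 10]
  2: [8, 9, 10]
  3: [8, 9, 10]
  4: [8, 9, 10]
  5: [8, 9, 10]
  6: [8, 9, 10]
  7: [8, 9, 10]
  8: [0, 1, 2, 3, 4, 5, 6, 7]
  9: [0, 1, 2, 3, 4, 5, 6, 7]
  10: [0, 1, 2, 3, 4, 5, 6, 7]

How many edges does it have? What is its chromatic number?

K_{8,3} has 8 * 3 = 24 edges.
Bipartite graphs have chromatic number 2 (color each partition differently).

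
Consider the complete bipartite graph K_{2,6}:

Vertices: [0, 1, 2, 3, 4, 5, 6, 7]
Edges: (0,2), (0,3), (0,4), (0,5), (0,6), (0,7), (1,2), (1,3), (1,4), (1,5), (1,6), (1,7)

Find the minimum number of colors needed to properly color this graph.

K_{2,6} is bipartite: vertices split into two independent sets of size 2 and 6.
Color one set 0, the other 1. No adjacent vertices share a color.
Chromatic number = 2.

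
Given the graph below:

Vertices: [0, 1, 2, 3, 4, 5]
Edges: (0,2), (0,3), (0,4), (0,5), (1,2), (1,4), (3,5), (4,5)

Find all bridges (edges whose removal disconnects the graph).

No bridges found. The graph is 2-edge-connected (no single edge removal disconnects it).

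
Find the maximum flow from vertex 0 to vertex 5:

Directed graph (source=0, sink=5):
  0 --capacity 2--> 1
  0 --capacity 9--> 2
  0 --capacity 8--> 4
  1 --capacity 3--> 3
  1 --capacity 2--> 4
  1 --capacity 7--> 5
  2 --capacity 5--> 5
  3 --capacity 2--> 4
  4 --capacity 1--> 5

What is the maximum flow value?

Computing max flow:
  Flow on (0->1): 2/2
  Flow on (0->2): 5/9
  Flow on (0->4): 1/8
  Flow on (1->5): 2/7
  Flow on (2->5): 5/5
  Flow on (4->5): 1/1
Maximum flow = 8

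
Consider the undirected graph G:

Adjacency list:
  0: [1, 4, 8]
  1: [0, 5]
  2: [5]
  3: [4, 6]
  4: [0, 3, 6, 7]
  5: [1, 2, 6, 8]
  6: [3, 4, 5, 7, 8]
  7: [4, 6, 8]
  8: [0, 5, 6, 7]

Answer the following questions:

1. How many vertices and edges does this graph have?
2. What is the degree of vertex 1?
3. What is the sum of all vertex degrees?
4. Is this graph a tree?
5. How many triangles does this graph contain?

Count: 9 vertices, 14 edges.
Vertex 1 has neighbors [0, 5], degree = 2.
Handshaking lemma: 2 * 14 = 28.
A tree on 9 vertices has 8 edges. This graph has 14 edges (6 extra). Not a tree.
Number of triangles = 4.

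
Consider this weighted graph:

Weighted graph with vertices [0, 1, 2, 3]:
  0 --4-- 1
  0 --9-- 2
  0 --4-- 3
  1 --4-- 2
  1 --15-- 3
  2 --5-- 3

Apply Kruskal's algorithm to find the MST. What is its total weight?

Applying Kruskal's algorithm (sort edges by weight, add if no cycle):
  Add (0,3) w=4
  Add (0,1) w=4
  Add (1,2) w=4
  Skip (2,3) w=5 (creates cycle)
  Skip (0,2) w=9 (creates cycle)
  Skip (1,3) w=15 (creates cycle)
MST weight = 12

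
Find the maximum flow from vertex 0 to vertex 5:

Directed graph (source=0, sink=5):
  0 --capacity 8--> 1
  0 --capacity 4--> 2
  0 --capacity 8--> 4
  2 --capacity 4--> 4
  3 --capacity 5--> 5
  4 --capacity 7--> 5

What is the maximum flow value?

Computing max flow:
  Flow on (0->4): 7/8
  Flow on (4->5): 7/7
Maximum flow = 7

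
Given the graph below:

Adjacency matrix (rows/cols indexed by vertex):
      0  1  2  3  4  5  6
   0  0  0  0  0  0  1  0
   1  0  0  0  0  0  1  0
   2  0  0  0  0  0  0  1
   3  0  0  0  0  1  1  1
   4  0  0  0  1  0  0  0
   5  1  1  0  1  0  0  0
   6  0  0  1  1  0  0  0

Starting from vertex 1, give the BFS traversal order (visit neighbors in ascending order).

BFS from vertex 1 (neighbors processed in ascending order):
Visit order: 1, 5, 0, 3, 4, 6, 2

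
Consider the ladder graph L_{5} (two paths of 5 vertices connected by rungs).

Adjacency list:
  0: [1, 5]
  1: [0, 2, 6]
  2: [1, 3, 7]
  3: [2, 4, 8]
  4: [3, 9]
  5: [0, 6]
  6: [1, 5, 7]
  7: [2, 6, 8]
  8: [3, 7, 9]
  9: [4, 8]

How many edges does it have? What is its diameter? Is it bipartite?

Ladder graph L_{5}: 5 rungs + 2 * (5-1) path edges = 5 + 8 = 13 edges.
Diameter = 5.
Ladder graphs are bipartite (alternating coloring along each path).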